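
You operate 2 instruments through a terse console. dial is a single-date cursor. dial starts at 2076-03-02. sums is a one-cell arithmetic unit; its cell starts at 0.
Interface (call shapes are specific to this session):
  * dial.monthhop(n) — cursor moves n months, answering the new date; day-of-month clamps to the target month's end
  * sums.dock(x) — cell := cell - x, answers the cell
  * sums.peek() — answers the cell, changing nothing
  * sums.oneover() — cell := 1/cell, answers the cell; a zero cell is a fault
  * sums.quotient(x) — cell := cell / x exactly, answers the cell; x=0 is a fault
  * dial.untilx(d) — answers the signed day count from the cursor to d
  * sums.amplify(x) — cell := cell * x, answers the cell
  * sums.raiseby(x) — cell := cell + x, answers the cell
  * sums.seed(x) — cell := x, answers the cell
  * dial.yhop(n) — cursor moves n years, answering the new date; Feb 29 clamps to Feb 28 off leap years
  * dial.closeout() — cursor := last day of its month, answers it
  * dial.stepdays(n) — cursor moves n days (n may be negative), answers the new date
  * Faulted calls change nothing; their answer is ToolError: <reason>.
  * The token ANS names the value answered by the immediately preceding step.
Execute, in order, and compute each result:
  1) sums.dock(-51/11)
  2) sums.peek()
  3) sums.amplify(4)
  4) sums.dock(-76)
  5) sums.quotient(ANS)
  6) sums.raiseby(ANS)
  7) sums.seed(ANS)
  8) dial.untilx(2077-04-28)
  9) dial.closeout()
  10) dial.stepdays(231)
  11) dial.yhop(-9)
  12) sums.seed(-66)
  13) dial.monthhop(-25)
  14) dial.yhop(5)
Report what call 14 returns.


Answer: 2070-10-17

Derivation:
==> sums.dock(x: -51/11)
<== 51/11
==> sums.peek()
<== 51/11
==> sums.amplify(x: 4)
<== 204/11
==> sums.dock(x: -76)
<== 1040/11
==> sums.quotient(x: ANS)
<== 1
==> sums.raiseby(x: ANS)
<== 2
==> sums.seed(x: ANS)
<== 2
==> dial.untilx(d: 2077-04-28)
<== 422
==> dial.closeout()
<== 2076-03-31
==> dial.stepdays(n: 231)
<== 2076-11-17
==> dial.yhop(n: -9)
<== 2067-11-17
==> sums.seed(x: -66)
<== -66
==> dial.monthhop(n: -25)
<== 2065-10-17
==> dial.yhop(n: 5)
<== 2070-10-17


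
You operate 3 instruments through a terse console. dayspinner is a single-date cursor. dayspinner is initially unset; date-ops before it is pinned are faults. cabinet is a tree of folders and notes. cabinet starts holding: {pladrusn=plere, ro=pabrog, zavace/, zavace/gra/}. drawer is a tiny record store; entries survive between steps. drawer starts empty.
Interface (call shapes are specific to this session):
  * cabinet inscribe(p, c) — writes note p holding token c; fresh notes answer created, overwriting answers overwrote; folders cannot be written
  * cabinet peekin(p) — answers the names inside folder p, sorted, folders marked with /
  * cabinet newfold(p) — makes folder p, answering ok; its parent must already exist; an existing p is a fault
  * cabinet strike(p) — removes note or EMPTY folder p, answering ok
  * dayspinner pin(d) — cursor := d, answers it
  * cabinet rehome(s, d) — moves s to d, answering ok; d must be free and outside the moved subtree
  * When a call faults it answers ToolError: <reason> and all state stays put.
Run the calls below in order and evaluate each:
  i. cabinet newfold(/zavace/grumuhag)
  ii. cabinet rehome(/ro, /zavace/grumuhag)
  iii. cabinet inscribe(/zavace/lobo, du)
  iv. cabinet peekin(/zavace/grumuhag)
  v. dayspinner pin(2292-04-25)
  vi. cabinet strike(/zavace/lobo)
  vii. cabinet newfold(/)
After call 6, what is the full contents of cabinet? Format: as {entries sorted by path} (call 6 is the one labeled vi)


·→ cabinet newfold(/zavace/grumuhag)
·← ok
·→ cabinet rehome(/ro, /zavace/grumuhag)
·← ToolError: exists
·→ cabinet inscribe(/zavace/lobo, du)
·← created
·→ cabinet peekin(/zavace/grumuhag)
·← []
·→ dayspinner pin(2292-04-25)
·← 2292-04-25
·→ cabinet strike(/zavace/lobo)
·← ok
·→ cabinet newfold(/)
·← ToolError: exists

Answer: {pladrusn=plere, ro=pabrog, zavace/, zavace/gra/, zavace/grumuhag/}


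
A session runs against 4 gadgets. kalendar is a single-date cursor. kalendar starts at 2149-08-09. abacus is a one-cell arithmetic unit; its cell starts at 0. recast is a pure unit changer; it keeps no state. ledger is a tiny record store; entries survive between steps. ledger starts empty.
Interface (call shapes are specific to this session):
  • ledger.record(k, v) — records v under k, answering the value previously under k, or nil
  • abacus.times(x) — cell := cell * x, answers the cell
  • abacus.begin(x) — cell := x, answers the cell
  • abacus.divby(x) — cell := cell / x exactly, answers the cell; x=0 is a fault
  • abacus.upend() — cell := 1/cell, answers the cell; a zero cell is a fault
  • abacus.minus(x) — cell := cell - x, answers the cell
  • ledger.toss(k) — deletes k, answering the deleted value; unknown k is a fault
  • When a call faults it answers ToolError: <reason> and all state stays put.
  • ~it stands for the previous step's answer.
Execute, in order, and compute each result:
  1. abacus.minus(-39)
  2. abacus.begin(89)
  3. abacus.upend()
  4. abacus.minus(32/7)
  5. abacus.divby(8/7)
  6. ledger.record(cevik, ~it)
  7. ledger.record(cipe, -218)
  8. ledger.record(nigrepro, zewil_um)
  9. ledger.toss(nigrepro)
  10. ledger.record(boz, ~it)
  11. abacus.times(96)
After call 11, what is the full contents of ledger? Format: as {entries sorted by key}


> abacus.minus x→-39
[out] 39
> abacus.begin x→89
[out] 89
> abacus.upend
[out] 1/89
> abacus.minus x→32/7
[out] -2841/623
> abacus.divby x→8/7
[out] -2841/712
> ledger.record k→cevik v→~it
[out] nil
> ledger.record k→cipe v→-218
[out] nil
> ledger.record k→nigrepro v→zewil_um
[out] nil
> ledger.toss k→nigrepro
[out] zewil_um
> ledger.record k→boz v→~it
[out] nil
> abacus.times x→96
[out] -34092/89

Answer: {boz=zewil_um, cevik=-2841/712, cipe=-218}


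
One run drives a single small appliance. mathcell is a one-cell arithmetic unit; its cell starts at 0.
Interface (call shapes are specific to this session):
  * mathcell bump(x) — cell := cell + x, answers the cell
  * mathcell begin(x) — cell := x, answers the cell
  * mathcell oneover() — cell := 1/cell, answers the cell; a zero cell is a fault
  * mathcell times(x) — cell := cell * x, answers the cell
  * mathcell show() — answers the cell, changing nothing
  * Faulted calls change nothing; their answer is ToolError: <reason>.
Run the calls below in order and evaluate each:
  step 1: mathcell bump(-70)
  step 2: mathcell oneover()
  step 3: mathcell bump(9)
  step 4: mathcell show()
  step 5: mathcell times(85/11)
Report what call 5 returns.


[in] mathcell bump -70
= -70
[in] mathcell oneover
= -1/70
[in] mathcell bump 9
= 629/70
[in] mathcell show
= 629/70
[in] mathcell times 85/11
= 10693/154

Answer: 10693/154


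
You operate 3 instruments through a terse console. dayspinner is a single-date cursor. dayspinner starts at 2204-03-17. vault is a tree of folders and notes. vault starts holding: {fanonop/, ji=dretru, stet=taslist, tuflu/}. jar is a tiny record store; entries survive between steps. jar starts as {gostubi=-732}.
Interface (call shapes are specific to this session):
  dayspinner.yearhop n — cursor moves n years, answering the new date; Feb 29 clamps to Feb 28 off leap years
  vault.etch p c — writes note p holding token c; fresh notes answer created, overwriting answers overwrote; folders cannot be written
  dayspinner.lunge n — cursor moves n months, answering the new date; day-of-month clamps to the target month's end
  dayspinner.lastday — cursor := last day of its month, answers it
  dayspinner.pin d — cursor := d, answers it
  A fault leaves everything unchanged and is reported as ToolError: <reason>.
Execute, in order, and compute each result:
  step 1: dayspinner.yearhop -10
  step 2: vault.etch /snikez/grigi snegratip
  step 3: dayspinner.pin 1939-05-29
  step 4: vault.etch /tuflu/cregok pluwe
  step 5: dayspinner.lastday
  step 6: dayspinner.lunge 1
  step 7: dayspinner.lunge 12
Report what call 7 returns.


-- dayspinner.yearhop(n=-10) : 2194-03-17
-- vault.etch(p=/snikez/grigi, c=snegratip) : ToolError: no parent
-- dayspinner.pin(d=1939-05-29) : 1939-05-29
-- vault.etch(p=/tuflu/cregok, c=pluwe) : created
-- dayspinner.lastday() : 1939-05-31
-- dayspinner.lunge(n=1) : 1939-06-30
-- dayspinner.lunge(n=12) : 1940-06-30

Answer: 1940-06-30


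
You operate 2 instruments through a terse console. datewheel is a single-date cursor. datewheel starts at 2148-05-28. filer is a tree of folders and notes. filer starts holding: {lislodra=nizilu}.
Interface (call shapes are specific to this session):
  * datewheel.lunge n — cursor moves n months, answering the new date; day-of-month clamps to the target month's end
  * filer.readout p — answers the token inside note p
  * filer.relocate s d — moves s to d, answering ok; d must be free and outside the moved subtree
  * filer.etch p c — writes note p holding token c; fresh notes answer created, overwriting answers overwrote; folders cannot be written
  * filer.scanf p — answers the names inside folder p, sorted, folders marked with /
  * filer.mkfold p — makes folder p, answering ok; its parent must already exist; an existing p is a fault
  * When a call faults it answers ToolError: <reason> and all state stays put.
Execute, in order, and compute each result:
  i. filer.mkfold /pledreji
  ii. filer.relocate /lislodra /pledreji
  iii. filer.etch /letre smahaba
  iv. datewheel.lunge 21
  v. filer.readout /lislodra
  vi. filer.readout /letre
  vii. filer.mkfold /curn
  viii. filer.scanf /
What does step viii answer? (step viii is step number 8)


-> mkfold(p='/pledreji')
<- ok
-> relocate(s='/lislodra', d='/pledreji')
<- ToolError: exists
-> etch(p='/letre', c='smahaba')
<- created
-> lunge(n='21')
<- 2150-02-28
-> readout(p='/lislodra')
<- nizilu
-> readout(p='/letre')
<- smahaba
-> mkfold(p='/curn')
<- ok
-> scanf(p='/')
<- [curn/, letre, lislodra, pledreji/]

Answer: [curn/, letre, lislodra, pledreji/]


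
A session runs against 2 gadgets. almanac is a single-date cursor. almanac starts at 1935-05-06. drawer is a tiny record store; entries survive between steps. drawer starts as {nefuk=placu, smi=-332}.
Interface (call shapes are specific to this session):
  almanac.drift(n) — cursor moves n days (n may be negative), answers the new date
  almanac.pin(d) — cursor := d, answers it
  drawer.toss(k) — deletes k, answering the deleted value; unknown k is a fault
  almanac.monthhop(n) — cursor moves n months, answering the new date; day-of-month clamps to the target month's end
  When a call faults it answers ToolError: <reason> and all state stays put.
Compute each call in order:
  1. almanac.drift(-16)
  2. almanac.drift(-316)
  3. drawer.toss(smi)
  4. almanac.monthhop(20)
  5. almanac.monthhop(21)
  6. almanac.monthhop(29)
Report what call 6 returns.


Answer: 1940-04-08

Derivation:
CALL almanac.drift[-16]
RET  1935-04-20
CALL almanac.drift[-316]
RET  1934-06-08
CALL drawer.toss[smi]
RET  -332
CALL almanac.monthhop[20]
RET  1936-02-08
CALL almanac.monthhop[21]
RET  1937-11-08
CALL almanac.monthhop[29]
RET  1940-04-08


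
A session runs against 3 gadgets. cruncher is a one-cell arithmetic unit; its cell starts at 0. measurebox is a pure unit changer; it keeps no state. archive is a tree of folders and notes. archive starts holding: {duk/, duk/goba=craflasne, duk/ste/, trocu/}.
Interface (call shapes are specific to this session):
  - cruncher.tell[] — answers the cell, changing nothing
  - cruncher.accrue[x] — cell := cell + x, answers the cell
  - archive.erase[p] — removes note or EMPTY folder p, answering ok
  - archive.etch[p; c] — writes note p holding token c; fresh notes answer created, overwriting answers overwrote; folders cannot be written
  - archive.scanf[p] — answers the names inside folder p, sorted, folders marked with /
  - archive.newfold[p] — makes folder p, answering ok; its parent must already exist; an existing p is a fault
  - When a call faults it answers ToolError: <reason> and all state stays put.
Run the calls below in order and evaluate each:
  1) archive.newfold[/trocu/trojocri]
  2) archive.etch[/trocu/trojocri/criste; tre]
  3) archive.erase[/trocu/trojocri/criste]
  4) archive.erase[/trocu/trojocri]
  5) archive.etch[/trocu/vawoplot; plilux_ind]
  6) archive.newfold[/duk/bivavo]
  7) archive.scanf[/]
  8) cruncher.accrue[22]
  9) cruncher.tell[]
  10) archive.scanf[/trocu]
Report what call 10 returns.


Answer: [vawoplot]

Derivation:
I run archive.newfold with p→/trocu/trojocri, and get ok.
Calling archive.etch with p→/trocu/trojocri/criste, c→tre, → created.
Next I call archive.erase with p→/trocu/trojocri/criste, → ok.
Using archive.erase with p→/trocu/trojocri, → ok.
Then archive.etch with p→/trocu/vawoplot, c→plilux_ind, and see created.
Then archive.newfold with p→/duk/bivavo: ok.
I run archive.scanf with p→/, giving [duk/, trocu/].
I run cruncher.accrue with x→22, which returns 22.
I call cruncher.tell, giving 22.
Next I call archive.scanf with p→/trocu, yielding [vawoplot].


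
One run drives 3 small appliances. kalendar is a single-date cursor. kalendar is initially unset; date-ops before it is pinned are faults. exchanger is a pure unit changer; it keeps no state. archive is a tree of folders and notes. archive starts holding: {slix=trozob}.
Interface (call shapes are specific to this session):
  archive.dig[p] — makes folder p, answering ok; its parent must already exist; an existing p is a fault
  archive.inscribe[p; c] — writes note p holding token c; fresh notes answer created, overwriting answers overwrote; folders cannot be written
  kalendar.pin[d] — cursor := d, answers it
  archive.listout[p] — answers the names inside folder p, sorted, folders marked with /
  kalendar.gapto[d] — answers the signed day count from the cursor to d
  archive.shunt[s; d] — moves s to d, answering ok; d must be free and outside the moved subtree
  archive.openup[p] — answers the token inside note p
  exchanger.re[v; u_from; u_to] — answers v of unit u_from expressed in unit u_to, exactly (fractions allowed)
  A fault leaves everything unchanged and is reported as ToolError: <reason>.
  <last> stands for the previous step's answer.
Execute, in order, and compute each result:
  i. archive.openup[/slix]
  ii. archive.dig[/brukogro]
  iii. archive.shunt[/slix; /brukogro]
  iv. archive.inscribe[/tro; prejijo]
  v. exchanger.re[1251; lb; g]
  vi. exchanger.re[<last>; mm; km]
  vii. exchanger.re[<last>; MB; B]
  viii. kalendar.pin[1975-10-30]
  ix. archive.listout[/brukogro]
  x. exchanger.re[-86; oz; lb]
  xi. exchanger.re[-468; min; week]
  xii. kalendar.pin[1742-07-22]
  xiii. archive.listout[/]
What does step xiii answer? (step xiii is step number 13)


-- archive.openup(/slix) ~> trozob
-- archive.dig(/brukogro) ~> ok
-- archive.shunt(/slix, /brukogro) ~> ToolError: exists
-- archive.inscribe(/tro, prejijo) ~> created
-- exchanger.re(1251, lb, g) ~> 56744405487/100000
-- exchanger.re(<last>, mm, km) ~> 56744405487/100000000000
-- exchanger.re(<last>, MB, B) ~> 56744405487/100000
-- kalendar.pin(1975-10-30) ~> 1975-10-30
-- archive.listout(/brukogro) ~> []
-- exchanger.re(-86, oz, lb) ~> -43/8
-- exchanger.re(-468, min, week) ~> -13/280
-- kalendar.pin(1742-07-22) ~> 1742-07-22
-- archive.listout(/) ~> [brukogro/, slix, tro]

Answer: [brukogro/, slix, tro]


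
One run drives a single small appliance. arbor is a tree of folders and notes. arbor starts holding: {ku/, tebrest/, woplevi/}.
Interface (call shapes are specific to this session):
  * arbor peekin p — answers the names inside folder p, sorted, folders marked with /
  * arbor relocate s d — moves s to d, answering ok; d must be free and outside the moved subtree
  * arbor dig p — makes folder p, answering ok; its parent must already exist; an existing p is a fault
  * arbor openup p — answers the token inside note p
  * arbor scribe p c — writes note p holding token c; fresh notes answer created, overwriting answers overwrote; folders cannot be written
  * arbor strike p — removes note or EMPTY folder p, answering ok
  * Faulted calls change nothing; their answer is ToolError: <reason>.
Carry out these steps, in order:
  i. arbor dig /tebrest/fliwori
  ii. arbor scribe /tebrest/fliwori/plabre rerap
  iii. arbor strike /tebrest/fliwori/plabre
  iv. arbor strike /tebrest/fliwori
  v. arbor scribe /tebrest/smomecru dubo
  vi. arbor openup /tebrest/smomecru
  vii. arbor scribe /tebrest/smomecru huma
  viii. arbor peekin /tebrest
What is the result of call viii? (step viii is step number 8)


-> arbor dig(p: /tebrest/fliwori)
<- ok
-> arbor scribe(p: /tebrest/fliwori/plabre, c: rerap)
<- created
-> arbor strike(p: /tebrest/fliwori/plabre)
<- ok
-> arbor strike(p: /tebrest/fliwori)
<- ok
-> arbor scribe(p: /tebrest/smomecru, c: dubo)
<- created
-> arbor openup(p: /tebrest/smomecru)
<- dubo
-> arbor scribe(p: /tebrest/smomecru, c: huma)
<- overwrote
-> arbor peekin(p: /tebrest)
<- [smomecru]

Answer: [smomecru]


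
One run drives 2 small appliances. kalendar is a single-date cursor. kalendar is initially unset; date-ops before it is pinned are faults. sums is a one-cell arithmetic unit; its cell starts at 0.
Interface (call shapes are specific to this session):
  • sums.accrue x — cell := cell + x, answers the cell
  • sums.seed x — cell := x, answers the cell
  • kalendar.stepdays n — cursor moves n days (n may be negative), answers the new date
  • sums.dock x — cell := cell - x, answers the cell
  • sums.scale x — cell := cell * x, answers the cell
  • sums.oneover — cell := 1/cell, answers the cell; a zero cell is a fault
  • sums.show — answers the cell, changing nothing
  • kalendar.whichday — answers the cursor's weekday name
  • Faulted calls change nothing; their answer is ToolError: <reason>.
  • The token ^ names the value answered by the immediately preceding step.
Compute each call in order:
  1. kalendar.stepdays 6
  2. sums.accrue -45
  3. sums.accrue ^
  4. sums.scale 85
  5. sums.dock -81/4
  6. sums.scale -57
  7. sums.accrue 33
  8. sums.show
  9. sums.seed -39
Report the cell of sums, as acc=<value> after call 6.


Do: stepdays[n→6]
See: ToolError: no date set
Do: accrue[x→-45]
See: -45
Do: accrue[x→^]
See: -90
Do: scale[x→85]
See: -7650
Do: dock[x→-81/4]
See: -30519/4
Do: scale[x→-57]
See: 1739583/4
Do: accrue[x→33]
See: 1739715/4
Do: show[]
See: 1739715/4
Do: seed[x→-39]
See: -39

Answer: acc=1739583/4


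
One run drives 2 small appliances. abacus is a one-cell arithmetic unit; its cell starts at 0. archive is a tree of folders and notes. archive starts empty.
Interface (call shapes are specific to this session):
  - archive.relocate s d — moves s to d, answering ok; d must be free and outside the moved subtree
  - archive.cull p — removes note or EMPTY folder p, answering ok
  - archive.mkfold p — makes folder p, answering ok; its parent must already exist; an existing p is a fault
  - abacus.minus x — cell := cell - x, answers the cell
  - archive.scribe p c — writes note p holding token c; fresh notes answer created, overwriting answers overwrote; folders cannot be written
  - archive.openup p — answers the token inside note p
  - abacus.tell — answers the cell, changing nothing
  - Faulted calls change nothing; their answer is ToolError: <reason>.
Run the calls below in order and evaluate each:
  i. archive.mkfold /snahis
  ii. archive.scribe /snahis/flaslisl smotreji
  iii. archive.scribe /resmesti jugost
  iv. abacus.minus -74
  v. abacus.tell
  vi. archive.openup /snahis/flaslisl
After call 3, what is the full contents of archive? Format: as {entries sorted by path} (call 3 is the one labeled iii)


I try archive.mkfold(p→/snahis): ok.
Now I run archive.scribe(p→/snahis/flaslisl, c→smotreji), yielding created.
Now I run archive.scribe(p→/resmesti, c→jugost), and observe created.
Then abacus.minus(x→-74): 74.
I use abacus.tell(), → 74.
I call archive.openup(p→/snahis/flaslisl), → smotreji.

Answer: {resmesti=jugost, snahis/, snahis/flaslisl=smotreji}


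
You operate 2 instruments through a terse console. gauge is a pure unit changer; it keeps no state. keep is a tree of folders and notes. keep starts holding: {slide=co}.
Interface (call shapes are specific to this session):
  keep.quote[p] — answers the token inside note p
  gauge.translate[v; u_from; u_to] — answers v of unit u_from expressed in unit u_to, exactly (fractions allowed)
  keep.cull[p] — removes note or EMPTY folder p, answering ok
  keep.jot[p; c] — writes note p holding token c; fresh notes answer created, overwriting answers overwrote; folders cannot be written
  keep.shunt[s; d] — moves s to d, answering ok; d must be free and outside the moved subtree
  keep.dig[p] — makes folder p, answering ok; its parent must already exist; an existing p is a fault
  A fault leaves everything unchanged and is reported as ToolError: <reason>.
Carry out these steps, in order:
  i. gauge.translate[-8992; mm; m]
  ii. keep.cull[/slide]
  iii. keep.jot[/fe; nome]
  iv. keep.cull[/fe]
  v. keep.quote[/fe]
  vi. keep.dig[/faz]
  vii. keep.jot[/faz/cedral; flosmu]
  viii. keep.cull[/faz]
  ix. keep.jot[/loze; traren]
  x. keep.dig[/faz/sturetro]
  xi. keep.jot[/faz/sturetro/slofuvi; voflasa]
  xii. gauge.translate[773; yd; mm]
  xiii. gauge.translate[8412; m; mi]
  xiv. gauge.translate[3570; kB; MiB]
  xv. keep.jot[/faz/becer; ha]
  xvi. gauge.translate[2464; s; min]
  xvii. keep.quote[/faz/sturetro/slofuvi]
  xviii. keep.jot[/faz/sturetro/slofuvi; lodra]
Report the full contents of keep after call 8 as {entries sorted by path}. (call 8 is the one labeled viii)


Answer: {faz/, faz/cedral=flosmu}

Derivation:
-- gauge.translate(v=-8992, u_from=mm, u_to=m) => -1124/125
-- keep.cull(p=/slide) => ok
-- keep.jot(p=/fe, c=nome) => created
-- keep.cull(p=/fe) => ok
-- keep.quote(p=/fe) => ToolError: not found
-- keep.dig(p=/faz) => ok
-- keep.jot(p=/faz/cedral, c=flosmu) => created
-- keep.cull(p=/faz) => ToolError: not empty
-- keep.jot(p=/loze, c=traren) => created
-- keep.dig(p=/faz/sturetro) => ok
-- keep.jot(p=/faz/sturetro/slofuvi, c=voflasa) => created
-- gauge.translate(v=773, u_from=yd, u_to=mm) => 3534156/5
-- gauge.translate(v=8412, u_from=m, u_to=mi) => 87625/16764
-- gauge.translate(v=3570, u_from=kB, u_to=MiB) => 223125/65536
-- keep.jot(p=/faz/becer, c=ha) => created
-- gauge.translate(v=2464, u_from=s, u_to=min) => 616/15
-- keep.quote(p=/faz/sturetro/slofuvi) => voflasa
-- keep.jot(p=/faz/sturetro/slofuvi, c=lodra) => overwrote


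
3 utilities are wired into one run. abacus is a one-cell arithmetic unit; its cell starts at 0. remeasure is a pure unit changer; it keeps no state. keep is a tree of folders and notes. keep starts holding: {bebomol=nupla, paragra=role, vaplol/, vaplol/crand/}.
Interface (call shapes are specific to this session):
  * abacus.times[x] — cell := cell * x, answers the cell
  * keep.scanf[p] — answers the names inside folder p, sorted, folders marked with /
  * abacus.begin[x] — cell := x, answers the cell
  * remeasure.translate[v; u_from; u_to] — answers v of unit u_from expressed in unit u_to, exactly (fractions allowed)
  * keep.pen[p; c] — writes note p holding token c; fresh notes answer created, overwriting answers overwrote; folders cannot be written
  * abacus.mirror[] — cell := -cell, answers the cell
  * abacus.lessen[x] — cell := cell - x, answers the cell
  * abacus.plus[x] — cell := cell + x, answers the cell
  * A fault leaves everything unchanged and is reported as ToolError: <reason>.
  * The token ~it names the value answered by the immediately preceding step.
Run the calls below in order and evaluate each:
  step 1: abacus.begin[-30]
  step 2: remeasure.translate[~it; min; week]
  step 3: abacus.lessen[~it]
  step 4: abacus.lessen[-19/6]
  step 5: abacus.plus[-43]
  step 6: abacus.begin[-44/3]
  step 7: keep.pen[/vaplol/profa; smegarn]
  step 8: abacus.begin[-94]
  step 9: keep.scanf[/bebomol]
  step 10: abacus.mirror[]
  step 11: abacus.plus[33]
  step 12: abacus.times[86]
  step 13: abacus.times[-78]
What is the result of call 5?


Do: begin[x: -30]
See: -30
Do: translate[v: ~it; u_from: min; u_to: week]
See: -1/336
Do: lessen[x: ~it]
See: -10079/336
Do: lessen[x: -19/6]
See: -3005/112
Do: plus[x: -43]
See: -7821/112
Do: begin[x: -44/3]
See: -44/3
Do: pen[p: /vaplol/profa; c: smegarn]
See: created
Do: begin[x: -94]
See: -94
Do: scanf[p: /bebomol]
See: ToolError: not a directory
Do: mirror[]
See: 94
Do: plus[x: 33]
See: 127
Do: times[x: 86]
See: 10922
Do: times[x: -78]
See: -851916

Answer: -7821/112


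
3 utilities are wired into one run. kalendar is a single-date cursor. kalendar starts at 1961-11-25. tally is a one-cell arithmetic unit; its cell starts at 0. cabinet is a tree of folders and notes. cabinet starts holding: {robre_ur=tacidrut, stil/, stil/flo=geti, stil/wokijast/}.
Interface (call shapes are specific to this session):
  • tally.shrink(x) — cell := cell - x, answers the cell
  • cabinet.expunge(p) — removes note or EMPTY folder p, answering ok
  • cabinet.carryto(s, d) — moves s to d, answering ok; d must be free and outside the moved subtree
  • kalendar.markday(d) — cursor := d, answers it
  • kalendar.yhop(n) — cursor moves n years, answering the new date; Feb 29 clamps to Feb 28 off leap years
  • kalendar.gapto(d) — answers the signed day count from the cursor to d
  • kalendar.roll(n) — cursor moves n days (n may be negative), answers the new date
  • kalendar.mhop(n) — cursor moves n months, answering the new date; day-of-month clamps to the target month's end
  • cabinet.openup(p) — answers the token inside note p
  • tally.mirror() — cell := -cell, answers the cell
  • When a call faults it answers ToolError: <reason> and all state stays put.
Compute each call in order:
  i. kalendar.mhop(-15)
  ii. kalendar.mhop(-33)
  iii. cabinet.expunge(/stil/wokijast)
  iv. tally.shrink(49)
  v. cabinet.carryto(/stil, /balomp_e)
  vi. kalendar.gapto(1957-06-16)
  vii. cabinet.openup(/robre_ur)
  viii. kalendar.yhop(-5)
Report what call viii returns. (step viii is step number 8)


I use kalendar.mhop with n=-15, and observe 1960-08-25.
Now I run kalendar.mhop with n=-33, and get 1957-11-25.
Calling cabinet.expunge with p=/stil/wokijast: ok.
I run tally.shrink with x=49: -49.
I run cabinet.carryto with s=/stil, d=/balomp_e, — result: ok.
Now I run kalendar.gapto with d=1957-06-16, and observe -162.
Now I run cabinet.openup with p=/robre_ur, which returns tacidrut.
Calling kalendar.yhop with n=-5, → 1952-11-25.

Answer: 1952-11-25


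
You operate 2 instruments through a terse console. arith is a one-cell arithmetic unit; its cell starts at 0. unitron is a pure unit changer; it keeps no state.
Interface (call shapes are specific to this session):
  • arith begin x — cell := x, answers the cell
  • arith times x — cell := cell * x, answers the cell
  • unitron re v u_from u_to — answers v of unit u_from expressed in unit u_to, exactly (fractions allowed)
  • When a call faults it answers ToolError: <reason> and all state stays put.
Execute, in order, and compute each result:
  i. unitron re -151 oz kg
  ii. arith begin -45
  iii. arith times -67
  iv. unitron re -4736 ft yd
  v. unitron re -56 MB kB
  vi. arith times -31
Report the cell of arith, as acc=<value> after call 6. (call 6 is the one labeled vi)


==> unitron re(v='-151', u_from='oz', u_to='kg')
<== -6849244787/1600000000
==> arith begin(x='-45')
<== -45
==> arith times(x='-67')
<== 3015
==> unitron re(v='-4736', u_from='ft', u_to='yd')
<== -4736/3
==> unitron re(v='-56', u_from='MB', u_to='kB')
<== -56000
==> arith times(x='-31')
<== -93465

Answer: acc=-93465


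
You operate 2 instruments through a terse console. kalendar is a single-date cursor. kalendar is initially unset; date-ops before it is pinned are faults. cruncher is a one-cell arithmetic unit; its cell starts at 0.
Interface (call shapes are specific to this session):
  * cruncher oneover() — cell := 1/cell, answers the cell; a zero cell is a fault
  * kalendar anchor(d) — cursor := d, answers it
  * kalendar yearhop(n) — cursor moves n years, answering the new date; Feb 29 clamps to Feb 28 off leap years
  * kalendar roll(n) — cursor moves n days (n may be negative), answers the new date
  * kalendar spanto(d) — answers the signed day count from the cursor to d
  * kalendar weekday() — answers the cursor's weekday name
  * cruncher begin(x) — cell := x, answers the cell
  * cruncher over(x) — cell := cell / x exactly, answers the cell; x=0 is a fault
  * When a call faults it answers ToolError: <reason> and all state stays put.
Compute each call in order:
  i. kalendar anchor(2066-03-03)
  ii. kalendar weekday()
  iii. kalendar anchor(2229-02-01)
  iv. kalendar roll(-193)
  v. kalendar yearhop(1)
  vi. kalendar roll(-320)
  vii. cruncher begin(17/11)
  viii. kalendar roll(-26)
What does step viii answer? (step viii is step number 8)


Answer: 2228-08-11

Derivation:
[in] kalendar anchor d→2066-03-03
= 2066-03-03
[in] kalendar weekday
= Wednesday
[in] kalendar anchor d→2229-02-01
= 2229-02-01
[in] kalendar roll n→-193
= 2228-07-23
[in] kalendar yearhop n→1
= 2229-07-23
[in] kalendar roll n→-320
= 2228-09-06
[in] cruncher begin x→17/11
= 17/11
[in] kalendar roll n→-26
= 2228-08-11


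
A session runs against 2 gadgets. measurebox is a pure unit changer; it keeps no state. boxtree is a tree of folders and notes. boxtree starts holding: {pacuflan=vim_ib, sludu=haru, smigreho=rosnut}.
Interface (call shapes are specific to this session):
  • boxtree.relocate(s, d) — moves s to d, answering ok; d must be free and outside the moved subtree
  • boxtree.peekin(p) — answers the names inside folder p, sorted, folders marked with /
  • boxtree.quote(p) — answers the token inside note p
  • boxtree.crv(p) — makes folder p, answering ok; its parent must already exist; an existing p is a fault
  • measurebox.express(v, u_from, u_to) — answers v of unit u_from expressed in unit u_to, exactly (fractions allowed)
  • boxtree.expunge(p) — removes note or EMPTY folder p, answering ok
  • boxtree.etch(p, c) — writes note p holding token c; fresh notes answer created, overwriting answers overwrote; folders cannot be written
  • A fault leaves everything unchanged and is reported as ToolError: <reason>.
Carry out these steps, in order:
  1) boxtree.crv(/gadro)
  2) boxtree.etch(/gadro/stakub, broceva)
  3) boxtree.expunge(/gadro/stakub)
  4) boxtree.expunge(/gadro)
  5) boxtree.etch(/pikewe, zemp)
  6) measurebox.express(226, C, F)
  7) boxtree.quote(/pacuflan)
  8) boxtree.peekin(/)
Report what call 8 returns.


% boxtree.crv p=/gadro
:: ok
% boxtree.etch p=/gadro/stakub c=broceva
:: created
% boxtree.expunge p=/gadro/stakub
:: ok
% boxtree.expunge p=/gadro
:: ok
% boxtree.etch p=/pikewe c=zemp
:: created
% measurebox.express v=226 u_from=C u_to=F
:: 2194/5
% boxtree.quote p=/pacuflan
:: vim_ib
% boxtree.peekin p=/
:: [pacuflan, pikewe, sludu, smigreho]

Answer: [pacuflan, pikewe, sludu, smigreho]


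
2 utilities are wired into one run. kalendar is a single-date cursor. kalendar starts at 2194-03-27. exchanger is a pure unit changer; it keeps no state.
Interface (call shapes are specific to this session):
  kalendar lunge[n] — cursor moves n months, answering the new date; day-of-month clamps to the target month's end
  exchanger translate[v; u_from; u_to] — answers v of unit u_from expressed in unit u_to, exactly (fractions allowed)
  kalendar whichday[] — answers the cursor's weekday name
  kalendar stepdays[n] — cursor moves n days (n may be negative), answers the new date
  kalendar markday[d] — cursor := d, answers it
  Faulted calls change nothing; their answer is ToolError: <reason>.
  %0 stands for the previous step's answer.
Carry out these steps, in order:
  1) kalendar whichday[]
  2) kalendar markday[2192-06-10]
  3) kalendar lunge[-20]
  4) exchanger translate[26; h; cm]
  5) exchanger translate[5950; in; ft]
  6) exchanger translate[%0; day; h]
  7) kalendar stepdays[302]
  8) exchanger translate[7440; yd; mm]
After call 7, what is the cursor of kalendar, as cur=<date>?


Answer: cur=2191-08-08

Derivation:
Invoking kalendar whichday, giving Thursday.
I try kalendar markday using d→2192-06-10, — result: 2192-06-10.
I call kalendar lunge using n→-20, giving 2190-10-10.
Then exchanger translate using v→26, u_from→h, u_to→cm, which returns ToolError: incompatible units.
Using exchanger translate using v→5950, u_from→in, u_to→ft, yielding 2975/6.
Now I run exchanger translate using v→%0, u_from→day, u_to→h, and observe 11900.
I try kalendar stepdays using n→302, and get 2191-08-08.
Next I call exchanger translate using v→7440, u_from→yd, u_to→mm, which returns 6803136.


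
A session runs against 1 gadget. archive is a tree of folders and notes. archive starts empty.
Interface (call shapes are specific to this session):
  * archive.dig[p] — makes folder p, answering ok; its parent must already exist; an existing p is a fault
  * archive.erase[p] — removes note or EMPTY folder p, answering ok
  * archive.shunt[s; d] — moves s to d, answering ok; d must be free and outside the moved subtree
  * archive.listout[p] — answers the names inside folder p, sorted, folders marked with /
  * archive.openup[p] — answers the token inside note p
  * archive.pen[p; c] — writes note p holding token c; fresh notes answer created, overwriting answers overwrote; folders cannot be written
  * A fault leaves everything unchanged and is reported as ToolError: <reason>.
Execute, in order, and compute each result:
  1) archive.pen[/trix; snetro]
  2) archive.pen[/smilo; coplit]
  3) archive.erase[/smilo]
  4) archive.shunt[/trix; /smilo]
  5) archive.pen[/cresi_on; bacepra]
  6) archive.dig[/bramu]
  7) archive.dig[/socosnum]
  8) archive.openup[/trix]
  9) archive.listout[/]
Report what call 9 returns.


# 1. archive.pen(/trix, snetro) -> created
# 2. archive.pen(/smilo, coplit) -> created
# 3. archive.erase(/smilo) -> ok
# 4. archive.shunt(/trix, /smilo) -> ok
# 5. archive.pen(/cresi_on, bacepra) -> created
# 6. archive.dig(/bramu) -> ok
# 7. archive.dig(/socosnum) -> ok
# 8. archive.openup(/trix) -> ToolError: not found
# 9. archive.listout(/) -> [bramu/, cresi_on, smilo, socosnum/]

Answer: [bramu/, cresi_on, smilo, socosnum/]


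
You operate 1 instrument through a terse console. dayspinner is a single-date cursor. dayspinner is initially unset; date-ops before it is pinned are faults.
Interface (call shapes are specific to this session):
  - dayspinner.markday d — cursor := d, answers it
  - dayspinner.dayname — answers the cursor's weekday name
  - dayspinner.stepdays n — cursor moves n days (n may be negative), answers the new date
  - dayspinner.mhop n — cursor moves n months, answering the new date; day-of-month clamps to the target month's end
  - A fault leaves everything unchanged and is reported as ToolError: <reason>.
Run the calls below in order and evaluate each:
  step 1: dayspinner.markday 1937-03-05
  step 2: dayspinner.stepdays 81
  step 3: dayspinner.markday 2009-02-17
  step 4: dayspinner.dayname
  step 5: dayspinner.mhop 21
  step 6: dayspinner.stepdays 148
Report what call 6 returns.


Answer: 2011-04-14

Derivation:
→ dayspinner.markday(1937-03-05)
← 1937-03-05
→ dayspinner.stepdays(81)
← 1937-05-25
→ dayspinner.markday(2009-02-17)
← 2009-02-17
→ dayspinner.dayname()
← Tuesday
→ dayspinner.mhop(21)
← 2010-11-17
→ dayspinner.stepdays(148)
← 2011-04-14


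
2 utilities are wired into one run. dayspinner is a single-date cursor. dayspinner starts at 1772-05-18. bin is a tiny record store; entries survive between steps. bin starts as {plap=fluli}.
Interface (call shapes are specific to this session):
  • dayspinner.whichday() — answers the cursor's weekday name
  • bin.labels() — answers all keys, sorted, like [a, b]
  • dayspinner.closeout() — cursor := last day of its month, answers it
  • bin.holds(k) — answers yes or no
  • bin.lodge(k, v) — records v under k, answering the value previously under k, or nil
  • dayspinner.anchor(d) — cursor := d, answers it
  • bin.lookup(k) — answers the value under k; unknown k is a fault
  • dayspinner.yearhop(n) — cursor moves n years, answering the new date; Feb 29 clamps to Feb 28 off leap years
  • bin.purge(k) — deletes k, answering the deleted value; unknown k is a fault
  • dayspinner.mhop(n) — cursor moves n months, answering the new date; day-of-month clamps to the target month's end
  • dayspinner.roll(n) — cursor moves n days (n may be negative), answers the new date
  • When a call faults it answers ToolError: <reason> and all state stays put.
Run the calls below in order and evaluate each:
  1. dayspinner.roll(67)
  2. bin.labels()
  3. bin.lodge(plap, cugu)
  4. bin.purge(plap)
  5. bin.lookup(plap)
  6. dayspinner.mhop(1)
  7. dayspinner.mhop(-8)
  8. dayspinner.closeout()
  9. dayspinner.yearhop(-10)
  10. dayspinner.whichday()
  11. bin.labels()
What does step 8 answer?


Answer: 1771-12-31

Derivation:
Now I run dayspinner.roll with 67, yielding 1772-07-24.
I try bin.labels(), — result: [plap].
I try bin.lodge with plap, cugu, and get fluli.
I use bin.purge with plap, → cugu.
Next I call bin.lookup with plap, giving ToolError: no such key plap.
Then dayspinner.mhop with 1: 1772-08-24.
I invoke dayspinner.mhop with -8: 1771-12-24.
Then dayspinner.closeout, and observe 1771-12-31.
I use dayspinner.yearhop with -10, — result: 1761-12-31.
I use dayspinner.whichday, yielding Thursday.
Invoking bin.labels(), → [].


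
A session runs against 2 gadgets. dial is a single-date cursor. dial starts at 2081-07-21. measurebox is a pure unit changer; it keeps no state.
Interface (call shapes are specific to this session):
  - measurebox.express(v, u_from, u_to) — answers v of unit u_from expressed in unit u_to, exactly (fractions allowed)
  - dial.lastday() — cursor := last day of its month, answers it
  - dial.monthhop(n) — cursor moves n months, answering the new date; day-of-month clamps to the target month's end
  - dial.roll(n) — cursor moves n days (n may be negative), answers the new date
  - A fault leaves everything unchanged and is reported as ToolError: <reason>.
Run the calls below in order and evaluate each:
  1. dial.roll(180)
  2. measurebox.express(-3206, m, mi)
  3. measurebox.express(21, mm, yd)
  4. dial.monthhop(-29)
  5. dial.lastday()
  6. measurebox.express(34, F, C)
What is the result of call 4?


-> dial.roll(n='180')
<- 2082-01-17
-> measurebox.express(v='-3206', u_from='m', u_to='mi')
<- -200375/100584
-> measurebox.express(v='21', u_from='mm', u_to='yd')
<- 35/1524
-> dial.monthhop(n='-29')
<- 2079-08-17
-> dial.lastday()
<- 2079-08-31
-> measurebox.express(v='34', u_from='F', u_to='C')
<- 10/9

Answer: 2079-08-17


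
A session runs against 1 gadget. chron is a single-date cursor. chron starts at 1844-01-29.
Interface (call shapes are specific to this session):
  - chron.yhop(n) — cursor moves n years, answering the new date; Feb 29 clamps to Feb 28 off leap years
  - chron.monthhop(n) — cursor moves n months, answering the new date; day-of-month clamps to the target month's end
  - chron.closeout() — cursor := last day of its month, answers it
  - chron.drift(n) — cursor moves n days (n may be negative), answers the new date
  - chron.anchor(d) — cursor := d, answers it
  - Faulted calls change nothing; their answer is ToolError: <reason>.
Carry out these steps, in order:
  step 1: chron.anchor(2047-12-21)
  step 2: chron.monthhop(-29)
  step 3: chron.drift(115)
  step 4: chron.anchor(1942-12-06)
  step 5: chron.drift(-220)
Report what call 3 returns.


Step: anchor[2047-12-21]
Result: 2047-12-21
Step: monthhop[-29]
Result: 2045-07-21
Step: drift[115]
Result: 2045-11-13
Step: anchor[1942-12-06]
Result: 1942-12-06
Step: drift[-220]
Result: 1942-04-30

Answer: 2045-11-13


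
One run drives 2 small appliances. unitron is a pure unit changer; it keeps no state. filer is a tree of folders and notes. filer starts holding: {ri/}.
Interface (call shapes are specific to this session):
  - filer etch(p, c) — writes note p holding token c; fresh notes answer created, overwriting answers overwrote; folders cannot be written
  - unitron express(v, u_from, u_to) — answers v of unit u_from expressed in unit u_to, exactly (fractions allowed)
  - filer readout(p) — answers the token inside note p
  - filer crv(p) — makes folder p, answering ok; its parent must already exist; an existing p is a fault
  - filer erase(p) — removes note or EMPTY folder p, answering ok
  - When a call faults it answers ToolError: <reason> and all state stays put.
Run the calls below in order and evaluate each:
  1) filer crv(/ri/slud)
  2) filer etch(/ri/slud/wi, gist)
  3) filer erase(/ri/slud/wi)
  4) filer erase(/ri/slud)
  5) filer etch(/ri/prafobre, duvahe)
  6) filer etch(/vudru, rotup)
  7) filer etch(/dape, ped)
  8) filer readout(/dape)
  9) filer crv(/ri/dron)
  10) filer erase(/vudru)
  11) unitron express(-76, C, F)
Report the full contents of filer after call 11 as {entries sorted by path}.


Answer: {dape=ped, ri/, ri/dron/, ri/prafobre=duvahe}

Derivation:
! 1. filer crv(p=/ri/slud) -> ok
! 2. filer etch(p=/ri/slud/wi, c=gist) -> created
! 3. filer erase(p=/ri/slud/wi) -> ok
! 4. filer erase(p=/ri/slud) -> ok
! 5. filer etch(p=/ri/prafobre, c=duvahe) -> created
! 6. filer etch(p=/vudru, c=rotup) -> created
! 7. filer etch(p=/dape, c=ped) -> created
! 8. filer readout(p=/dape) -> ped
! 9. filer crv(p=/ri/dron) -> ok
! 10. filer erase(p=/vudru) -> ok
! 11. unitron express(v=-76, u_from=C, u_to=F) -> -524/5
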